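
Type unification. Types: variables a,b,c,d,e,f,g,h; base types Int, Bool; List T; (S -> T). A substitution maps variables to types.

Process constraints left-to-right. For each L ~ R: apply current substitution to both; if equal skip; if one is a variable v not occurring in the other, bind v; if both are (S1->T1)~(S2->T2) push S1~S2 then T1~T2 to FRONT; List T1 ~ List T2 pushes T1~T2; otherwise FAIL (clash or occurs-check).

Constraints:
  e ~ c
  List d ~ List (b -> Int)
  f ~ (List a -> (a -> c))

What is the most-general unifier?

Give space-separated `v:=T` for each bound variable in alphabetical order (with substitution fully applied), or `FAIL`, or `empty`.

step 1: unify e ~ c  [subst: {-} | 2 pending]
  bind e := c
step 2: unify List d ~ List (b -> Int)  [subst: {e:=c} | 1 pending]
  -> decompose List: push d~(b -> Int)
step 3: unify d ~ (b -> Int)  [subst: {e:=c} | 1 pending]
  bind d := (b -> Int)
step 4: unify f ~ (List a -> (a -> c))  [subst: {e:=c, d:=(b -> Int)} | 0 pending]
  bind f := (List a -> (a -> c))

Answer: d:=(b -> Int) e:=c f:=(List a -> (a -> c))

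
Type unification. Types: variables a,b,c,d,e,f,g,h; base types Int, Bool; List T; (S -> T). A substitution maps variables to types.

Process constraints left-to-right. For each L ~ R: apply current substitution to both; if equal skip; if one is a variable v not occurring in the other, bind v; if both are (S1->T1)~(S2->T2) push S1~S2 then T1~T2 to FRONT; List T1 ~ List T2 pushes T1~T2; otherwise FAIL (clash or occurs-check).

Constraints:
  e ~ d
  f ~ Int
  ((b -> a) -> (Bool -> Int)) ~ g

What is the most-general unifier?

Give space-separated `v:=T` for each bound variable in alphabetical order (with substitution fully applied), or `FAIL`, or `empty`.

step 1: unify e ~ d  [subst: {-} | 2 pending]
  bind e := d
step 2: unify f ~ Int  [subst: {e:=d} | 1 pending]
  bind f := Int
step 3: unify ((b -> a) -> (Bool -> Int)) ~ g  [subst: {e:=d, f:=Int} | 0 pending]
  bind g := ((b -> a) -> (Bool -> Int))

Answer: e:=d f:=Int g:=((b -> a) -> (Bool -> Int))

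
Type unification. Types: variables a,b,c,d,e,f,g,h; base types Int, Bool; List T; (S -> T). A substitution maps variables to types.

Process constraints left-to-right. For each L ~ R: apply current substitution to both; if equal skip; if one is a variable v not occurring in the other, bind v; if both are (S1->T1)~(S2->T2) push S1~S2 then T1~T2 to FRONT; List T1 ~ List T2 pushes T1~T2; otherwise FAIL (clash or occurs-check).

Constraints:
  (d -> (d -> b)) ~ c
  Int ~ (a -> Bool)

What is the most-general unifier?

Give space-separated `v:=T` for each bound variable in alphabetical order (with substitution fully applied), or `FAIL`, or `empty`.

step 1: unify (d -> (d -> b)) ~ c  [subst: {-} | 1 pending]
  bind c := (d -> (d -> b))
step 2: unify Int ~ (a -> Bool)  [subst: {c:=(d -> (d -> b))} | 0 pending]
  clash: Int vs (a -> Bool)

Answer: FAIL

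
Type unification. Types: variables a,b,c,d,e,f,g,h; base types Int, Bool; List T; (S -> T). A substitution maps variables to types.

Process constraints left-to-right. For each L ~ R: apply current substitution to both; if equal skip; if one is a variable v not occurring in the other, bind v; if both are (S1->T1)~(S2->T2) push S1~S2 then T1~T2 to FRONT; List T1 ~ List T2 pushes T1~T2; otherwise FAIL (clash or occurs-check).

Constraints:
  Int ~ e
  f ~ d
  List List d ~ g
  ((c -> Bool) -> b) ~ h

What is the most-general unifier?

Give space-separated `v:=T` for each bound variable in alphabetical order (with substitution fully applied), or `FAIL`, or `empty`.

Answer: e:=Int f:=d g:=List List d h:=((c -> Bool) -> b)

Derivation:
step 1: unify Int ~ e  [subst: {-} | 3 pending]
  bind e := Int
step 2: unify f ~ d  [subst: {e:=Int} | 2 pending]
  bind f := d
step 3: unify List List d ~ g  [subst: {e:=Int, f:=d} | 1 pending]
  bind g := List List d
step 4: unify ((c -> Bool) -> b) ~ h  [subst: {e:=Int, f:=d, g:=List List d} | 0 pending]
  bind h := ((c -> Bool) -> b)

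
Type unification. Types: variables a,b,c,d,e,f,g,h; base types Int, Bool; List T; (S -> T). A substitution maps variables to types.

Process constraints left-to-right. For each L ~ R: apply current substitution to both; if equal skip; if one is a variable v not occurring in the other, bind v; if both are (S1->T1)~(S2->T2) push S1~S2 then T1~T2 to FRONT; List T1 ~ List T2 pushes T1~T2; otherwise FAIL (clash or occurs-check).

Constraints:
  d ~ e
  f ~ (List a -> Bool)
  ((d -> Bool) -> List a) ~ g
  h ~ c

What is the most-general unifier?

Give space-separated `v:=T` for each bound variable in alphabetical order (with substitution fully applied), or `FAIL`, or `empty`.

Answer: d:=e f:=(List a -> Bool) g:=((e -> Bool) -> List a) h:=c

Derivation:
step 1: unify d ~ e  [subst: {-} | 3 pending]
  bind d := e
step 2: unify f ~ (List a -> Bool)  [subst: {d:=e} | 2 pending]
  bind f := (List a -> Bool)
step 3: unify ((e -> Bool) -> List a) ~ g  [subst: {d:=e, f:=(List a -> Bool)} | 1 pending]
  bind g := ((e -> Bool) -> List a)
step 4: unify h ~ c  [subst: {d:=e, f:=(List a -> Bool), g:=((e -> Bool) -> List a)} | 0 pending]
  bind h := c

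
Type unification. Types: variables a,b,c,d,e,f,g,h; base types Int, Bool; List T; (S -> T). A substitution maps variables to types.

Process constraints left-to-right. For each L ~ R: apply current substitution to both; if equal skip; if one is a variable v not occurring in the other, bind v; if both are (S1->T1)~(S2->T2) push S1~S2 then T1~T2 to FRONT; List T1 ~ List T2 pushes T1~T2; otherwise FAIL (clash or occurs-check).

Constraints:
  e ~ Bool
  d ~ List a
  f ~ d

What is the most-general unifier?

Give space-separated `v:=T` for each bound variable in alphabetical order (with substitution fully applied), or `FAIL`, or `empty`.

step 1: unify e ~ Bool  [subst: {-} | 2 pending]
  bind e := Bool
step 2: unify d ~ List a  [subst: {e:=Bool} | 1 pending]
  bind d := List a
step 3: unify f ~ List a  [subst: {e:=Bool, d:=List a} | 0 pending]
  bind f := List a

Answer: d:=List a e:=Bool f:=List a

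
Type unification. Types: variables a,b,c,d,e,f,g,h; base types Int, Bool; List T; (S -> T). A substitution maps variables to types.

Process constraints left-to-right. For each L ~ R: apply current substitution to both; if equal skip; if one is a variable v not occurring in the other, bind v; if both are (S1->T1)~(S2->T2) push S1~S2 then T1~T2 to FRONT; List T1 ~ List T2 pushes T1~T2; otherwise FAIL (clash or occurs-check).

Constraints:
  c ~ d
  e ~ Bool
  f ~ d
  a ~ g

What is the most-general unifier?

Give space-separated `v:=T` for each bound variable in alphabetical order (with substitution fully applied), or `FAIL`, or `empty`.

Answer: a:=g c:=d e:=Bool f:=d

Derivation:
step 1: unify c ~ d  [subst: {-} | 3 pending]
  bind c := d
step 2: unify e ~ Bool  [subst: {c:=d} | 2 pending]
  bind e := Bool
step 3: unify f ~ d  [subst: {c:=d, e:=Bool} | 1 pending]
  bind f := d
step 4: unify a ~ g  [subst: {c:=d, e:=Bool, f:=d} | 0 pending]
  bind a := g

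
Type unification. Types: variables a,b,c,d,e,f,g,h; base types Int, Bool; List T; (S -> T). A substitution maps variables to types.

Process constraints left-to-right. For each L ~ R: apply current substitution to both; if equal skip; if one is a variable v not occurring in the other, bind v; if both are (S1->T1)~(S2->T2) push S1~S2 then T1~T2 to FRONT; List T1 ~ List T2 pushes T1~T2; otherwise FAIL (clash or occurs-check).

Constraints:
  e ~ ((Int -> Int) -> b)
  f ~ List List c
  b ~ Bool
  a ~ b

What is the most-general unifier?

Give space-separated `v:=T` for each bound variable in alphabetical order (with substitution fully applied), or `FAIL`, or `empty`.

Answer: a:=Bool b:=Bool e:=((Int -> Int) -> Bool) f:=List List c

Derivation:
step 1: unify e ~ ((Int -> Int) -> b)  [subst: {-} | 3 pending]
  bind e := ((Int -> Int) -> b)
step 2: unify f ~ List List c  [subst: {e:=((Int -> Int) -> b)} | 2 pending]
  bind f := List List c
step 3: unify b ~ Bool  [subst: {e:=((Int -> Int) -> b), f:=List List c} | 1 pending]
  bind b := Bool
step 4: unify a ~ Bool  [subst: {e:=((Int -> Int) -> b), f:=List List c, b:=Bool} | 0 pending]
  bind a := Bool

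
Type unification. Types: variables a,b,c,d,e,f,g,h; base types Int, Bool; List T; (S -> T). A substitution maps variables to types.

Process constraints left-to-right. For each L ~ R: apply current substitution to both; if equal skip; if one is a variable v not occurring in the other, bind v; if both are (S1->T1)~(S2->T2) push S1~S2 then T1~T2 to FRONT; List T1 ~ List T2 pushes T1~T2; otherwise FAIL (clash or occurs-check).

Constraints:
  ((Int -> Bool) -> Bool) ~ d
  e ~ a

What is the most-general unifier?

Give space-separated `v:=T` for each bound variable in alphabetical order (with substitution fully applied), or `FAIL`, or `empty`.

step 1: unify ((Int -> Bool) -> Bool) ~ d  [subst: {-} | 1 pending]
  bind d := ((Int -> Bool) -> Bool)
step 2: unify e ~ a  [subst: {d:=((Int -> Bool) -> Bool)} | 0 pending]
  bind e := a

Answer: d:=((Int -> Bool) -> Bool) e:=a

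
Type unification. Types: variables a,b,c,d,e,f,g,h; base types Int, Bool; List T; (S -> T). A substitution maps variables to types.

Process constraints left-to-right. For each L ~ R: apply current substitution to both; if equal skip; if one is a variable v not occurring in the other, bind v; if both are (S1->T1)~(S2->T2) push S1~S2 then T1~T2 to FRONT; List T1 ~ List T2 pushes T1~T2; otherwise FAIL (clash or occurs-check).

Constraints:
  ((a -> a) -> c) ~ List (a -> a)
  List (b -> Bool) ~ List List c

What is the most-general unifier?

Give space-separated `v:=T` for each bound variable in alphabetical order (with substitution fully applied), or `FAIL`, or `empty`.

Answer: FAIL

Derivation:
step 1: unify ((a -> a) -> c) ~ List (a -> a)  [subst: {-} | 1 pending]
  clash: ((a -> a) -> c) vs List (a -> a)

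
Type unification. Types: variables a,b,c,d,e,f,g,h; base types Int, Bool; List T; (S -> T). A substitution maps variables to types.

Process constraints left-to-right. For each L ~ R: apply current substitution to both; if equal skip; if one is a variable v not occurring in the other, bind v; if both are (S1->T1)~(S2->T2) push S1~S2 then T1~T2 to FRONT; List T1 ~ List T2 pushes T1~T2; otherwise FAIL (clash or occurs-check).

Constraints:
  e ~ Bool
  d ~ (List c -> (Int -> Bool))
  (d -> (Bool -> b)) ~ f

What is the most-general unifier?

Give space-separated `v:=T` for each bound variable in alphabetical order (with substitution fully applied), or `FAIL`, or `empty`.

Answer: d:=(List c -> (Int -> Bool)) e:=Bool f:=((List c -> (Int -> Bool)) -> (Bool -> b))

Derivation:
step 1: unify e ~ Bool  [subst: {-} | 2 pending]
  bind e := Bool
step 2: unify d ~ (List c -> (Int -> Bool))  [subst: {e:=Bool} | 1 pending]
  bind d := (List c -> (Int -> Bool))
step 3: unify ((List c -> (Int -> Bool)) -> (Bool -> b)) ~ f  [subst: {e:=Bool, d:=(List c -> (Int -> Bool))} | 0 pending]
  bind f := ((List c -> (Int -> Bool)) -> (Bool -> b))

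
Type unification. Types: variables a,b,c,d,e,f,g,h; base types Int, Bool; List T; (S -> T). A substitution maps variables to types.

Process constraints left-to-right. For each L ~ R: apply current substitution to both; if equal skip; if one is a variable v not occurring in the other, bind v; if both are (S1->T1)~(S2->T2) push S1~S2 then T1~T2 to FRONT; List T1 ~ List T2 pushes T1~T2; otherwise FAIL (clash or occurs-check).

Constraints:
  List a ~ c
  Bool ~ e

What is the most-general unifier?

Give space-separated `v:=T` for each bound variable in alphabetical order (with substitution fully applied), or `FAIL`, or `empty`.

Answer: c:=List a e:=Bool

Derivation:
step 1: unify List a ~ c  [subst: {-} | 1 pending]
  bind c := List a
step 2: unify Bool ~ e  [subst: {c:=List a} | 0 pending]
  bind e := Bool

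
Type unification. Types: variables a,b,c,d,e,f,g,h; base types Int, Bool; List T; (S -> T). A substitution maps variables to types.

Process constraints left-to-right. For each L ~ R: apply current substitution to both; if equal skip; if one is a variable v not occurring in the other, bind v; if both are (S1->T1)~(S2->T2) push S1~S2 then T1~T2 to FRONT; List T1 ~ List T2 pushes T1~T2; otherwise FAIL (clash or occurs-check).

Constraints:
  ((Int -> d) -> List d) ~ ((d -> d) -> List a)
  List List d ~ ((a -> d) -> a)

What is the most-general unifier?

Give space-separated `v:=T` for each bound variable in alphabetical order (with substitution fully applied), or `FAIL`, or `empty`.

Answer: FAIL

Derivation:
step 1: unify ((Int -> d) -> List d) ~ ((d -> d) -> List a)  [subst: {-} | 1 pending]
  -> decompose arrow: push (Int -> d)~(d -> d), List d~List a
step 2: unify (Int -> d) ~ (d -> d)  [subst: {-} | 2 pending]
  -> decompose arrow: push Int~d, d~d
step 3: unify Int ~ d  [subst: {-} | 3 pending]
  bind d := Int
step 4: unify Int ~ Int  [subst: {d:=Int} | 2 pending]
  -> identical, skip
step 5: unify List Int ~ List a  [subst: {d:=Int} | 1 pending]
  -> decompose List: push Int~a
step 6: unify Int ~ a  [subst: {d:=Int} | 1 pending]
  bind a := Int
step 7: unify List List Int ~ ((Int -> Int) -> Int)  [subst: {d:=Int, a:=Int} | 0 pending]
  clash: List List Int vs ((Int -> Int) -> Int)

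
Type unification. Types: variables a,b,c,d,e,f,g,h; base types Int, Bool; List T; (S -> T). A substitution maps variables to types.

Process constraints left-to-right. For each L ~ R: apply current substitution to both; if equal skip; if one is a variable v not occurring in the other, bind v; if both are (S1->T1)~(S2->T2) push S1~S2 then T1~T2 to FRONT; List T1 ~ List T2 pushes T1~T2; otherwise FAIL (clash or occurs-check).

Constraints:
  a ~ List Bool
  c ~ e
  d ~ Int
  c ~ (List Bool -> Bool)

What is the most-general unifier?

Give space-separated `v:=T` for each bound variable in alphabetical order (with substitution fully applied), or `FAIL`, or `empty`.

step 1: unify a ~ List Bool  [subst: {-} | 3 pending]
  bind a := List Bool
step 2: unify c ~ e  [subst: {a:=List Bool} | 2 pending]
  bind c := e
step 3: unify d ~ Int  [subst: {a:=List Bool, c:=e} | 1 pending]
  bind d := Int
step 4: unify e ~ (List Bool -> Bool)  [subst: {a:=List Bool, c:=e, d:=Int} | 0 pending]
  bind e := (List Bool -> Bool)

Answer: a:=List Bool c:=(List Bool -> Bool) d:=Int e:=(List Bool -> Bool)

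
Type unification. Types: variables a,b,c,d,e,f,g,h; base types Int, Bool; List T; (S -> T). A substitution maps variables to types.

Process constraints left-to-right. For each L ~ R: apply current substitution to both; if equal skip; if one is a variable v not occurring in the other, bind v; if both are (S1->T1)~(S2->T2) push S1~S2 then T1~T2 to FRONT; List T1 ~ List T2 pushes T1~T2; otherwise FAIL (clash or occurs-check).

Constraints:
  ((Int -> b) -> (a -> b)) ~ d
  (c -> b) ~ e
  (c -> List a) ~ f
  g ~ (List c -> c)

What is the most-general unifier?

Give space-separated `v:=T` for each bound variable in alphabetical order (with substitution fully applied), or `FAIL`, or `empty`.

Answer: d:=((Int -> b) -> (a -> b)) e:=(c -> b) f:=(c -> List a) g:=(List c -> c)

Derivation:
step 1: unify ((Int -> b) -> (a -> b)) ~ d  [subst: {-} | 3 pending]
  bind d := ((Int -> b) -> (a -> b))
step 2: unify (c -> b) ~ e  [subst: {d:=((Int -> b) -> (a -> b))} | 2 pending]
  bind e := (c -> b)
step 3: unify (c -> List a) ~ f  [subst: {d:=((Int -> b) -> (a -> b)), e:=(c -> b)} | 1 pending]
  bind f := (c -> List a)
step 4: unify g ~ (List c -> c)  [subst: {d:=((Int -> b) -> (a -> b)), e:=(c -> b), f:=(c -> List a)} | 0 pending]
  bind g := (List c -> c)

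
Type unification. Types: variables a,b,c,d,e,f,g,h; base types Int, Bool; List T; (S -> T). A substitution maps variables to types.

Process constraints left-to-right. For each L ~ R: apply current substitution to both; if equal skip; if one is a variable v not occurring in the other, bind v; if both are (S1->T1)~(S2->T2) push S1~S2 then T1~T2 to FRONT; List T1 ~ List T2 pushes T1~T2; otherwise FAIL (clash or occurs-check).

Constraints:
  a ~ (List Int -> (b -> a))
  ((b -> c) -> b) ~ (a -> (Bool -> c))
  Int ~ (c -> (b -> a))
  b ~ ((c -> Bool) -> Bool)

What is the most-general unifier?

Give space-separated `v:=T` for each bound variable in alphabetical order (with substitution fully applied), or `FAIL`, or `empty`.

Answer: FAIL

Derivation:
step 1: unify a ~ (List Int -> (b -> a))  [subst: {-} | 3 pending]
  occurs-check fail: a in (List Int -> (b -> a))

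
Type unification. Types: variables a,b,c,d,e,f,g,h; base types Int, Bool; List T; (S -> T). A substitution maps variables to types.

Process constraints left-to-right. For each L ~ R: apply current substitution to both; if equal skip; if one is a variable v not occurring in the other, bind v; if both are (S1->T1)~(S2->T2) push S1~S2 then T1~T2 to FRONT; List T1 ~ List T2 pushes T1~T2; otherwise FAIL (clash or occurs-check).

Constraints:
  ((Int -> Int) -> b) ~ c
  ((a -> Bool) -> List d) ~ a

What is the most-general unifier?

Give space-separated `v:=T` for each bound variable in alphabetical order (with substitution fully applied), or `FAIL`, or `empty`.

Answer: FAIL

Derivation:
step 1: unify ((Int -> Int) -> b) ~ c  [subst: {-} | 1 pending]
  bind c := ((Int -> Int) -> b)
step 2: unify ((a -> Bool) -> List d) ~ a  [subst: {c:=((Int -> Int) -> b)} | 0 pending]
  occurs-check fail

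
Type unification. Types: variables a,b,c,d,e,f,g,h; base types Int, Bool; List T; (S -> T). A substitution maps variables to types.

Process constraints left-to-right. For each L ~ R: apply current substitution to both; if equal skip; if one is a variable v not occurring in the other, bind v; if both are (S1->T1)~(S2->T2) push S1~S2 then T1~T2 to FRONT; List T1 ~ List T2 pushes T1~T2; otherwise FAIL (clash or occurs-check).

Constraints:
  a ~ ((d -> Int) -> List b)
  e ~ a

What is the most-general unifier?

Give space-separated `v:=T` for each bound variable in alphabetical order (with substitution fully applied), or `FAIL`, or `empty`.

Answer: a:=((d -> Int) -> List b) e:=((d -> Int) -> List b)

Derivation:
step 1: unify a ~ ((d -> Int) -> List b)  [subst: {-} | 1 pending]
  bind a := ((d -> Int) -> List b)
step 2: unify e ~ ((d -> Int) -> List b)  [subst: {a:=((d -> Int) -> List b)} | 0 pending]
  bind e := ((d -> Int) -> List b)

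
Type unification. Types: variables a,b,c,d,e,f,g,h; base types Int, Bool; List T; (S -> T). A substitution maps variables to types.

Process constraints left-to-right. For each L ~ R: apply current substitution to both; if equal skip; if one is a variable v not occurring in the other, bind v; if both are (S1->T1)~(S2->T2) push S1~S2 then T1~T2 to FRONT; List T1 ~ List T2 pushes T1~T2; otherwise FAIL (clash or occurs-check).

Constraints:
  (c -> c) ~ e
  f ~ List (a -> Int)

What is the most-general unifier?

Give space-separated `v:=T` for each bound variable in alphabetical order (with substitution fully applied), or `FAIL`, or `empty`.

step 1: unify (c -> c) ~ e  [subst: {-} | 1 pending]
  bind e := (c -> c)
step 2: unify f ~ List (a -> Int)  [subst: {e:=(c -> c)} | 0 pending]
  bind f := List (a -> Int)

Answer: e:=(c -> c) f:=List (a -> Int)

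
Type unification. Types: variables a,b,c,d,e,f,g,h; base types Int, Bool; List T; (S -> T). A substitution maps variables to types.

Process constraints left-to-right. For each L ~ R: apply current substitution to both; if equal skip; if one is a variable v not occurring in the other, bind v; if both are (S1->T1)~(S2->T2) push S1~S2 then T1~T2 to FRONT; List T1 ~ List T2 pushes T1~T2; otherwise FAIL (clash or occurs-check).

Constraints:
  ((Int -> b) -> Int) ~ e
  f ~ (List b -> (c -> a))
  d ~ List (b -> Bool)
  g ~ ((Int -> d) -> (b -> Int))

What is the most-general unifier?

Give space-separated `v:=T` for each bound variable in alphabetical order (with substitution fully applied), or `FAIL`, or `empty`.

step 1: unify ((Int -> b) -> Int) ~ e  [subst: {-} | 3 pending]
  bind e := ((Int -> b) -> Int)
step 2: unify f ~ (List b -> (c -> a))  [subst: {e:=((Int -> b) -> Int)} | 2 pending]
  bind f := (List b -> (c -> a))
step 3: unify d ~ List (b -> Bool)  [subst: {e:=((Int -> b) -> Int), f:=(List b -> (c -> a))} | 1 pending]
  bind d := List (b -> Bool)
step 4: unify g ~ ((Int -> List (b -> Bool)) -> (b -> Int))  [subst: {e:=((Int -> b) -> Int), f:=(List b -> (c -> a)), d:=List (b -> Bool)} | 0 pending]
  bind g := ((Int -> List (b -> Bool)) -> (b -> Int))

Answer: d:=List (b -> Bool) e:=((Int -> b) -> Int) f:=(List b -> (c -> a)) g:=((Int -> List (b -> Bool)) -> (b -> Int))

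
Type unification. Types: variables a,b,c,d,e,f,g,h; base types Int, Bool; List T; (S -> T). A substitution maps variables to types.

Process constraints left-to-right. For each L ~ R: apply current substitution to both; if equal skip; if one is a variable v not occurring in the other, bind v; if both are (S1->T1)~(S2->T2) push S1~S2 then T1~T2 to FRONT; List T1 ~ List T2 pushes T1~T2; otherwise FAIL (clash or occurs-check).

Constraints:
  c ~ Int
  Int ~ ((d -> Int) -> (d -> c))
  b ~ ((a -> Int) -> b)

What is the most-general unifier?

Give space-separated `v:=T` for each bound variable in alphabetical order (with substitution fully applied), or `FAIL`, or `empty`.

step 1: unify c ~ Int  [subst: {-} | 2 pending]
  bind c := Int
step 2: unify Int ~ ((d -> Int) -> (d -> Int))  [subst: {c:=Int} | 1 pending]
  clash: Int vs ((d -> Int) -> (d -> Int))

Answer: FAIL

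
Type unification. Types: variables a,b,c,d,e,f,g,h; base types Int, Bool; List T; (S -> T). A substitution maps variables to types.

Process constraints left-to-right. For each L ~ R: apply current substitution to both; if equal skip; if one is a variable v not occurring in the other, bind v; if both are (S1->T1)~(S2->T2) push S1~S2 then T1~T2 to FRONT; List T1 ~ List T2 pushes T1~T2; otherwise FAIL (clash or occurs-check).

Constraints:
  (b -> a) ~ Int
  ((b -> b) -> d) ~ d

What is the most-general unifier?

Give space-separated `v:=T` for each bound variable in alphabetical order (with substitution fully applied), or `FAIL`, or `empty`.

step 1: unify (b -> a) ~ Int  [subst: {-} | 1 pending]
  clash: (b -> a) vs Int

Answer: FAIL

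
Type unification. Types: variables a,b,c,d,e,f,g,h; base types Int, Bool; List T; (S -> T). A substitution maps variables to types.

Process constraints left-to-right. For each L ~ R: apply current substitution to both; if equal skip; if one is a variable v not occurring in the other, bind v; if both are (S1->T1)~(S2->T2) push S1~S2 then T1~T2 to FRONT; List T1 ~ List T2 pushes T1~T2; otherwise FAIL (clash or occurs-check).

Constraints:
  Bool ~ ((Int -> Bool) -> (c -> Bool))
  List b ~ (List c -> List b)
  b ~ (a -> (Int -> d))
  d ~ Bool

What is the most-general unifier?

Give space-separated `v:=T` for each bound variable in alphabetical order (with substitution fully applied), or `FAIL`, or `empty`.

Answer: FAIL

Derivation:
step 1: unify Bool ~ ((Int -> Bool) -> (c -> Bool))  [subst: {-} | 3 pending]
  clash: Bool vs ((Int -> Bool) -> (c -> Bool))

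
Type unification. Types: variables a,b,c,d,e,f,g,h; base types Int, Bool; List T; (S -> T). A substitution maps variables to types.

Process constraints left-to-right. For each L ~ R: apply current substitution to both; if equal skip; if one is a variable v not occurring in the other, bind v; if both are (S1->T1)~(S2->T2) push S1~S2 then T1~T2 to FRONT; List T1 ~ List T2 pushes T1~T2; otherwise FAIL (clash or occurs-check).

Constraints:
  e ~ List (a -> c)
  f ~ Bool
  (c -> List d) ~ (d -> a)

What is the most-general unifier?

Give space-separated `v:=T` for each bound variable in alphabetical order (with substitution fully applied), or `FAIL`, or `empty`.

step 1: unify e ~ List (a -> c)  [subst: {-} | 2 pending]
  bind e := List (a -> c)
step 2: unify f ~ Bool  [subst: {e:=List (a -> c)} | 1 pending]
  bind f := Bool
step 3: unify (c -> List d) ~ (d -> a)  [subst: {e:=List (a -> c), f:=Bool} | 0 pending]
  -> decompose arrow: push c~d, List d~a
step 4: unify c ~ d  [subst: {e:=List (a -> c), f:=Bool} | 1 pending]
  bind c := d
step 5: unify List d ~ a  [subst: {e:=List (a -> c), f:=Bool, c:=d} | 0 pending]
  bind a := List d

Answer: a:=List d c:=d e:=List (List d -> d) f:=Bool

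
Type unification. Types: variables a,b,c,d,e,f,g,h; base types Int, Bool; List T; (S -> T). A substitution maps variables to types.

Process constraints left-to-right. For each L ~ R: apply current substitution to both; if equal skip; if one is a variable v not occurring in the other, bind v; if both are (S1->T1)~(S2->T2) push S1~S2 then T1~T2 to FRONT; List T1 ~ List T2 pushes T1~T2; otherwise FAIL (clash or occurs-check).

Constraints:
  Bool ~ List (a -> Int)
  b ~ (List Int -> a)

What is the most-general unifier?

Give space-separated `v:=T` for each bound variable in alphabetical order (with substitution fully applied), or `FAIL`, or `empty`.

Answer: FAIL

Derivation:
step 1: unify Bool ~ List (a -> Int)  [subst: {-} | 1 pending]
  clash: Bool vs List (a -> Int)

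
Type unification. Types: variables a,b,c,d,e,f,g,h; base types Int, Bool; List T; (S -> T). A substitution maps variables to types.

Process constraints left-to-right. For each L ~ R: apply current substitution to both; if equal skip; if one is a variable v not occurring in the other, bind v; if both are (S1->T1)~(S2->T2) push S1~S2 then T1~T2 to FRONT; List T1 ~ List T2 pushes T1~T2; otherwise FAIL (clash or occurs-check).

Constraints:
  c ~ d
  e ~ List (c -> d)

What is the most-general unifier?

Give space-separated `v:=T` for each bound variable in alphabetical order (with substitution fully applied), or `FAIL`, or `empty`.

Answer: c:=d e:=List (d -> d)

Derivation:
step 1: unify c ~ d  [subst: {-} | 1 pending]
  bind c := d
step 2: unify e ~ List (d -> d)  [subst: {c:=d} | 0 pending]
  bind e := List (d -> d)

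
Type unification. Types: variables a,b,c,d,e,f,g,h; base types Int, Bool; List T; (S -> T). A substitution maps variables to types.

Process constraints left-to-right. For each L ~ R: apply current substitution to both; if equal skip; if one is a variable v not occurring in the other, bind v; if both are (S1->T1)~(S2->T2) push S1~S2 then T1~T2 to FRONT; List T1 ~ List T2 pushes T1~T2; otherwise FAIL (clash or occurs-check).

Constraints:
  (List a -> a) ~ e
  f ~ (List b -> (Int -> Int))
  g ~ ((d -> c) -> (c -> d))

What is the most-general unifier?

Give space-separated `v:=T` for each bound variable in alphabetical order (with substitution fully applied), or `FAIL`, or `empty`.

step 1: unify (List a -> a) ~ e  [subst: {-} | 2 pending]
  bind e := (List a -> a)
step 2: unify f ~ (List b -> (Int -> Int))  [subst: {e:=(List a -> a)} | 1 pending]
  bind f := (List b -> (Int -> Int))
step 3: unify g ~ ((d -> c) -> (c -> d))  [subst: {e:=(List a -> a), f:=(List b -> (Int -> Int))} | 0 pending]
  bind g := ((d -> c) -> (c -> d))

Answer: e:=(List a -> a) f:=(List b -> (Int -> Int)) g:=((d -> c) -> (c -> d))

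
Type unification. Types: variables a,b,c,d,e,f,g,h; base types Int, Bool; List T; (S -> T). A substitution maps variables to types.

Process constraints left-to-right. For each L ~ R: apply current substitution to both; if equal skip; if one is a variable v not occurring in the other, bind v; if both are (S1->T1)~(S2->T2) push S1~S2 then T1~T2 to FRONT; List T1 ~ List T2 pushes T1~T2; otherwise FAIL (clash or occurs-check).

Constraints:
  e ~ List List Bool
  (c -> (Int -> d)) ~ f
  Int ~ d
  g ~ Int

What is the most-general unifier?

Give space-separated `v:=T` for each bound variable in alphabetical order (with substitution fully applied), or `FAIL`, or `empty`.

Answer: d:=Int e:=List List Bool f:=(c -> (Int -> Int)) g:=Int

Derivation:
step 1: unify e ~ List List Bool  [subst: {-} | 3 pending]
  bind e := List List Bool
step 2: unify (c -> (Int -> d)) ~ f  [subst: {e:=List List Bool} | 2 pending]
  bind f := (c -> (Int -> d))
step 3: unify Int ~ d  [subst: {e:=List List Bool, f:=(c -> (Int -> d))} | 1 pending]
  bind d := Int
step 4: unify g ~ Int  [subst: {e:=List List Bool, f:=(c -> (Int -> d)), d:=Int} | 0 pending]
  bind g := Int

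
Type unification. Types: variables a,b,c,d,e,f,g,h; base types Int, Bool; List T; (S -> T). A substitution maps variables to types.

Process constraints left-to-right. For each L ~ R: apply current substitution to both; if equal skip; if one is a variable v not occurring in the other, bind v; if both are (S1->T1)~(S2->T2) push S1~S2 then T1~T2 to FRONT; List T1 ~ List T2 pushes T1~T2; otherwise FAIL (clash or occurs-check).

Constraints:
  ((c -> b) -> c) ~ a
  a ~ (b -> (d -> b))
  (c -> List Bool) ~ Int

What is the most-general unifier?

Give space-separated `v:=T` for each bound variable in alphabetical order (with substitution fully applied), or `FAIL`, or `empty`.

Answer: FAIL

Derivation:
step 1: unify ((c -> b) -> c) ~ a  [subst: {-} | 2 pending]
  bind a := ((c -> b) -> c)
step 2: unify ((c -> b) -> c) ~ (b -> (d -> b))  [subst: {a:=((c -> b) -> c)} | 1 pending]
  -> decompose arrow: push (c -> b)~b, c~(d -> b)
step 3: unify (c -> b) ~ b  [subst: {a:=((c -> b) -> c)} | 2 pending]
  occurs-check fail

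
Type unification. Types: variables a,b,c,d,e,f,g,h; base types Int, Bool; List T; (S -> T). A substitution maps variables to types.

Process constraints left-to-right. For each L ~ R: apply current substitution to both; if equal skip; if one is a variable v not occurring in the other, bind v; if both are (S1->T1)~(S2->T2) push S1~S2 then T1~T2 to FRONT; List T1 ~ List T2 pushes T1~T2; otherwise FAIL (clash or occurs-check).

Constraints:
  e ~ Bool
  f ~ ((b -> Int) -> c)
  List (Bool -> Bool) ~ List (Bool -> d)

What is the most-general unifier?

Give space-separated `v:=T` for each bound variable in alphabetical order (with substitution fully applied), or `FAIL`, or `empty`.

step 1: unify e ~ Bool  [subst: {-} | 2 pending]
  bind e := Bool
step 2: unify f ~ ((b -> Int) -> c)  [subst: {e:=Bool} | 1 pending]
  bind f := ((b -> Int) -> c)
step 3: unify List (Bool -> Bool) ~ List (Bool -> d)  [subst: {e:=Bool, f:=((b -> Int) -> c)} | 0 pending]
  -> decompose List: push (Bool -> Bool)~(Bool -> d)
step 4: unify (Bool -> Bool) ~ (Bool -> d)  [subst: {e:=Bool, f:=((b -> Int) -> c)} | 0 pending]
  -> decompose arrow: push Bool~Bool, Bool~d
step 5: unify Bool ~ Bool  [subst: {e:=Bool, f:=((b -> Int) -> c)} | 1 pending]
  -> identical, skip
step 6: unify Bool ~ d  [subst: {e:=Bool, f:=((b -> Int) -> c)} | 0 pending]
  bind d := Bool

Answer: d:=Bool e:=Bool f:=((b -> Int) -> c)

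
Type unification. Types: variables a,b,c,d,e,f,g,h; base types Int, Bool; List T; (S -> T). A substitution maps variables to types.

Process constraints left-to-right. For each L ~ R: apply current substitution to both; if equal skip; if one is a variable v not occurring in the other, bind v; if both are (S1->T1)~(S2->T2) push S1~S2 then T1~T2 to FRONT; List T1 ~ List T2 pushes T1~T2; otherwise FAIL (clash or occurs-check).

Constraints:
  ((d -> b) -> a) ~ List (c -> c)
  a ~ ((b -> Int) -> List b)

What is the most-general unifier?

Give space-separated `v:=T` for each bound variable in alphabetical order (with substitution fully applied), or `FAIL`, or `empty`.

step 1: unify ((d -> b) -> a) ~ List (c -> c)  [subst: {-} | 1 pending]
  clash: ((d -> b) -> a) vs List (c -> c)

Answer: FAIL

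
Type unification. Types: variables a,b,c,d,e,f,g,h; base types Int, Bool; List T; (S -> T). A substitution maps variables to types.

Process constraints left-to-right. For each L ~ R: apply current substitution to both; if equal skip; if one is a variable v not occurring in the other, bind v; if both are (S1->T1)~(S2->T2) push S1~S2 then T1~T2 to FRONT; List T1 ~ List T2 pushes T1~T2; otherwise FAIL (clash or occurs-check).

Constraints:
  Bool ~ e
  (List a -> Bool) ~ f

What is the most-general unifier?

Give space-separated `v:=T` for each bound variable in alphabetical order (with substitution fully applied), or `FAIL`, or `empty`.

Answer: e:=Bool f:=(List a -> Bool)

Derivation:
step 1: unify Bool ~ e  [subst: {-} | 1 pending]
  bind e := Bool
step 2: unify (List a -> Bool) ~ f  [subst: {e:=Bool} | 0 pending]
  bind f := (List a -> Bool)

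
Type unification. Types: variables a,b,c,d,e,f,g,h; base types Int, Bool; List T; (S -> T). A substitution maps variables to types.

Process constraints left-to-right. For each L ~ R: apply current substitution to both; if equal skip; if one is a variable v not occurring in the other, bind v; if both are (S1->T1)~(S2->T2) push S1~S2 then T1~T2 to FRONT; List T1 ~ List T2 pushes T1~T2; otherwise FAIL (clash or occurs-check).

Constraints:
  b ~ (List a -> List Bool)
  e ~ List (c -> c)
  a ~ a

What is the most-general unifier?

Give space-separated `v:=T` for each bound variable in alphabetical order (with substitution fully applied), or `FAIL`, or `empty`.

Answer: b:=(List a -> List Bool) e:=List (c -> c)

Derivation:
step 1: unify b ~ (List a -> List Bool)  [subst: {-} | 2 pending]
  bind b := (List a -> List Bool)
step 2: unify e ~ List (c -> c)  [subst: {b:=(List a -> List Bool)} | 1 pending]
  bind e := List (c -> c)
step 3: unify a ~ a  [subst: {b:=(List a -> List Bool), e:=List (c -> c)} | 0 pending]
  -> identical, skip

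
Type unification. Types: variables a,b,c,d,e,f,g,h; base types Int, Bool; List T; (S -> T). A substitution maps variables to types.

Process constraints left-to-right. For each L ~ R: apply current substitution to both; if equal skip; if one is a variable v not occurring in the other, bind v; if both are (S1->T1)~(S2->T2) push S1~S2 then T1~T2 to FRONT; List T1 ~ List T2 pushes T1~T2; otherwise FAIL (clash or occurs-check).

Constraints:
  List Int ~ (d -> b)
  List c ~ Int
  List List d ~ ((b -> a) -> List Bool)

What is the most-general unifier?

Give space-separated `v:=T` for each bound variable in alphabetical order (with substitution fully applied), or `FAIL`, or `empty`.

step 1: unify List Int ~ (d -> b)  [subst: {-} | 2 pending]
  clash: List Int vs (d -> b)

Answer: FAIL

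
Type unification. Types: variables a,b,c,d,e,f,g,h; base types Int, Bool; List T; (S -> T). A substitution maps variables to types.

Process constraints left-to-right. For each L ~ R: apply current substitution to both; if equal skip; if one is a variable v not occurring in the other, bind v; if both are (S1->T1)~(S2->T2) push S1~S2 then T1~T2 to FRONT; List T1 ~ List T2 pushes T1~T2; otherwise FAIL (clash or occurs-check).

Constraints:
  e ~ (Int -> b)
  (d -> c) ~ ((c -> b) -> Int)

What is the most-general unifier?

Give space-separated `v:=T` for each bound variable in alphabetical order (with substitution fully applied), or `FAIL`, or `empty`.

step 1: unify e ~ (Int -> b)  [subst: {-} | 1 pending]
  bind e := (Int -> b)
step 2: unify (d -> c) ~ ((c -> b) -> Int)  [subst: {e:=(Int -> b)} | 0 pending]
  -> decompose arrow: push d~(c -> b), c~Int
step 3: unify d ~ (c -> b)  [subst: {e:=(Int -> b)} | 1 pending]
  bind d := (c -> b)
step 4: unify c ~ Int  [subst: {e:=(Int -> b), d:=(c -> b)} | 0 pending]
  bind c := Int

Answer: c:=Int d:=(Int -> b) e:=(Int -> b)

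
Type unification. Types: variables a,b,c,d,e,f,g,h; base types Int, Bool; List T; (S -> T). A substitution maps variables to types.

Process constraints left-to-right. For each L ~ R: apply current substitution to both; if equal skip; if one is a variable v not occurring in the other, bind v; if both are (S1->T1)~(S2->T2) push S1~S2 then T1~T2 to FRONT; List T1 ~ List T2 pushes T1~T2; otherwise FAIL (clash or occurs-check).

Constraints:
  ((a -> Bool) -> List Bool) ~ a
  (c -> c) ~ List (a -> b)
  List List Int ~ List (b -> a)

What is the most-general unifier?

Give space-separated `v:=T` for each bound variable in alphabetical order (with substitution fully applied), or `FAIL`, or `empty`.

Answer: FAIL

Derivation:
step 1: unify ((a -> Bool) -> List Bool) ~ a  [subst: {-} | 2 pending]
  occurs-check fail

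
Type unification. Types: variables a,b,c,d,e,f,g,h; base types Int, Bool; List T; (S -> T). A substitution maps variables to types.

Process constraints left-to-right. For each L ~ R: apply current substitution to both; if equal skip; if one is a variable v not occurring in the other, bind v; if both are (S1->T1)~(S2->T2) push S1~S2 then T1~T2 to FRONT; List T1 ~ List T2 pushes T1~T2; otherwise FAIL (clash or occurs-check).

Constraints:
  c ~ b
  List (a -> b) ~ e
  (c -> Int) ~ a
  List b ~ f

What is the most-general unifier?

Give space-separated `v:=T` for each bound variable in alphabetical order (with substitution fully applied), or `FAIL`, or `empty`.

step 1: unify c ~ b  [subst: {-} | 3 pending]
  bind c := b
step 2: unify List (a -> b) ~ e  [subst: {c:=b} | 2 pending]
  bind e := List (a -> b)
step 3: unify (b -> Int) ~ a  [subst: {c:=b, e:=List (a -> b)} | 1 pending]
  bind a := (b -> Int)
step 4: unify List b ~ f  [subst: {c:=b, e:=List (a -> b), a:=(b -> Int)} | 0 pending]
  bind f := List b

Answer: a:=(b -> Int) c:=b e:=List ((b -> Int) -> b) f:=List b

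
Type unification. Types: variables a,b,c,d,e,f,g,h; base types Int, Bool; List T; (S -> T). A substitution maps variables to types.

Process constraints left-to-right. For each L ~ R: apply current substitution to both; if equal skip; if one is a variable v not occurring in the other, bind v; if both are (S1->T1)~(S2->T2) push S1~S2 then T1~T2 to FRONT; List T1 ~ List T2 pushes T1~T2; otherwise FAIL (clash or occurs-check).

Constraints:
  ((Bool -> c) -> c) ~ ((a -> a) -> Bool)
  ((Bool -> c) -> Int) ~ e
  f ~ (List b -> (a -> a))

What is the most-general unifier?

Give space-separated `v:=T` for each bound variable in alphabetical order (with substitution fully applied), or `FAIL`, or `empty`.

step 1: unify ((Bool -> c) -> c) ~ ((a -> a) -> Bool)  [subst: {-} | 2 pending]
  -> decompose arrow: push (Bool -> c)~(a -> a), c~Bool
step 2: unify (Bool -> c) ~ (a -> a)  [subst: {-} | 3 pending]
  -> decompose arrow: push Bool~a, c~a
step 3: unify Bool ~ a  [subst: {-} | 4 pending]
  bind a := Bool
step 4: unify c ~ Bool  [subst: {a:=Bool} | 3 pending]
  bind c := Bool
step 5: unify Bool ~ Bool  [subst: {a:=Bool, c:=Bool} | 2 pending]
  -> identical, skip
step 6: unify ((Bool -> Bool) -> Int) ~ e  [subst: {a:=Bool, c:=Bool} | 1 pending]
  bind e := ((Bool -> Bool) -> Int)
step 7: unify f ~ (List b -> (Bool -> Bool))  [subst: {a:=Bool, c:=Bool, e:=((Bool -> Bool) -> Int)} | 0 pending]
  bind f := (List b -> (Bool -> Bool))

Answer: a:=Bool c:=Bool e:=((Bool -> Bool) -> Int) f:=(List b -> (Bool -> Bool))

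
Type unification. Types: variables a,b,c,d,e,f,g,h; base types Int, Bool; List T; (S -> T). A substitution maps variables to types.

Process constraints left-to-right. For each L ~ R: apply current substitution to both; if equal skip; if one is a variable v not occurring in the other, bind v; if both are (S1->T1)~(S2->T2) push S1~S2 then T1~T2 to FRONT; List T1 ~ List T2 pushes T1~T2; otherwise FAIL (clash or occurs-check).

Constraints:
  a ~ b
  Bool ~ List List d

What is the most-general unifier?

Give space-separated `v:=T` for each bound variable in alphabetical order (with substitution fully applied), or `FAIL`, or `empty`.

step 1: unify a ~ b  [subst: {-} | 1 pending]
  bind a := b
step 2: unify Bool ~ List List d  [subst: {a:=b} | 0 pending]
  clash: Bool vs List List d

Answer: FAIL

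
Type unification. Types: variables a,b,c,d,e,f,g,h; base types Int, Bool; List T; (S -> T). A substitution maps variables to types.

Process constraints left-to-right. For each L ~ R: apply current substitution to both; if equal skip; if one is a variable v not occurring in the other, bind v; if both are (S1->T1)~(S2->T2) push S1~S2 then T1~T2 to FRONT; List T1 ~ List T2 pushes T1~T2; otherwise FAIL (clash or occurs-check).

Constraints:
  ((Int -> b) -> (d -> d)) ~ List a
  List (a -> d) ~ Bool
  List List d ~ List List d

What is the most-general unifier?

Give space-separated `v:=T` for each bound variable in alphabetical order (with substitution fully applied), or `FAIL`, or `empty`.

step 1: unify ((Int -> b) -> (d -> d)) ~ List a  [subst: {-} | 2 pending]
  clash: ((Int -> b) -> (d -> d)) vs List a

Answer: FAIL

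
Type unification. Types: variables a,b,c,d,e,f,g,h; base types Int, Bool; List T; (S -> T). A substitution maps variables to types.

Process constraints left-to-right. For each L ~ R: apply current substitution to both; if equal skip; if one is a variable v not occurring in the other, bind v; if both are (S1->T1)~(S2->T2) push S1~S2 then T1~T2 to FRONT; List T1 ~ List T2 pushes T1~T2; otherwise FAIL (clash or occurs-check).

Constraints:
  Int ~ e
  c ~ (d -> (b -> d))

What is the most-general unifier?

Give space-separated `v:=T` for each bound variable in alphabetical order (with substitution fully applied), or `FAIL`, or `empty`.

step 1: unify Int ~ e  [subst: {-} | 1 pending]
  bind e := Int
step 2: unify c ~ (d -> (b -> d))  [subst: {e:=Int} | 0 pending]
  bind c := (d -> (b -> d))

Answer: c:=(d -> (b -> d)) e:=Int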